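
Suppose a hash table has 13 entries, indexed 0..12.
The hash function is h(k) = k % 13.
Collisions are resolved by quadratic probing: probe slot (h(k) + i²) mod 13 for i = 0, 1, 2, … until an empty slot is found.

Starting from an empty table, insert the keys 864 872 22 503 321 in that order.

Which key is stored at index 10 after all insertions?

Insert 864: h=6, slot 6 empty -> index 6.
Insert 872: h=1, slot 1 empty -> index 1.
Insert 22: h=9, slot 9 empty -> index 9.
Insert 503: h=9, slot 9 occupied -> index 10.
Insert 321: h=9, slots 9,10 occupied -> index 0.
Table: [321, 872, _, _, _, _, 864, _, _, 22, 503, _, _]

503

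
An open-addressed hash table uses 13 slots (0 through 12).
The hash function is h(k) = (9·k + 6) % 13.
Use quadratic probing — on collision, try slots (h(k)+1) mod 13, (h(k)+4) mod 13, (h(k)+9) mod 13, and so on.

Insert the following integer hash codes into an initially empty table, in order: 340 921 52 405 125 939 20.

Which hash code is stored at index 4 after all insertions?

20

340: h=11 => slot 11
921: h=1 => slot 1
52: h=6 => slot 6
405: h=11, probe 11,12 => slot 12
125: h=0 => slot 0
939: h=7 => slot 7
20: h=4 => slot 4
Table: [125, 921, -, -, 20, -, 52, 939, -, -, -, 340, 405]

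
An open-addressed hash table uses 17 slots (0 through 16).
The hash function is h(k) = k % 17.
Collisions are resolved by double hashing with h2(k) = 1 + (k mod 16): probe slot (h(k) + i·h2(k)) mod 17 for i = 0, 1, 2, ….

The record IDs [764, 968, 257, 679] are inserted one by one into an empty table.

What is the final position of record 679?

7

764 hashes to 16; slot 16 is free → place at 16.
968 hashes to 16, h2=9; 16 taken → place at 8.
257 hashes to 2; slot 2 is free → place at 2.
679 hashes to 16, h2=8; 16 taken → place at 7.
Table: [—, —, 257, —, —, —, —, 679, 968, —, —, —, —, —, —, —, 764]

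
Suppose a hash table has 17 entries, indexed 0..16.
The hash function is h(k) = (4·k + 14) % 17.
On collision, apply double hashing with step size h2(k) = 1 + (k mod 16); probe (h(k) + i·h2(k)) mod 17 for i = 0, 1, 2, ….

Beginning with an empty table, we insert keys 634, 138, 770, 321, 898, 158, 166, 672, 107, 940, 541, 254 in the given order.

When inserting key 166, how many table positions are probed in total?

634: h=0 → slot 0
138: h=5 → slot 5
770: h=0, h2=3, probe 0,3 → slot 3
321: h=6 → slot 6
898: h=2 → slot 2
158: h=0, h2=15, probe 0,15 → slot 15
166: h=15, h2=7, probe 15,5,12 → slot 12
672: h=16 → slot 16
107: h=0, h2=12, probe 0,12,7 → slot 7
940: h=0, h2=13, probe 0,13 → slot 13
541: h=2, h2=14, probe 2,16,13,10 → slot 10
254: h=10, h2=15, probe 10,8 → slot 8
Table: [634, ., 898, 770, ., 138, 321, 107, 254, ., 541, ., 166, 940, ., 158, 672]

3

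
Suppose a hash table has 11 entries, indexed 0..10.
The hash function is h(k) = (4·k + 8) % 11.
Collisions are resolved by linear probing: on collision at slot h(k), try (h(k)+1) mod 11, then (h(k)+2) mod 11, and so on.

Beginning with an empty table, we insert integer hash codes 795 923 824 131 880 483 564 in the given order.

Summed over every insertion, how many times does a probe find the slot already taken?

7

795 hashes to 9; slot 9 is free -> place at 9.
923 hashes to 4; slot 4 is free -> place at 4.
824 hashes to 4; 4 taken -> place at 5.
131 hashes to 4; 4,5 taken -> place at 6.
880 hashes to 8; slot 8 is free -> place at 8.
483 hashes to 4; 4,5,6 taken -> place at 7.
564 hashes to 9; 9 taken -> place at 10.
Table: [_, _, _, _, 923, 824, 131, 483, 880, 795, 564]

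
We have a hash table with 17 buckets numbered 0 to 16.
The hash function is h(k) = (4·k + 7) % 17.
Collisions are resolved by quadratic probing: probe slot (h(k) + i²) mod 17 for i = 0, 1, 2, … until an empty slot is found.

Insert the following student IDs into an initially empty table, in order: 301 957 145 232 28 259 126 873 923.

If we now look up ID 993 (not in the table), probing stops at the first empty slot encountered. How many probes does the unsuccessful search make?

3

Insert 301: h=4, slot 4 empty → index 4.
Insert 957: h=10, slot 10 empty → index 10.
Insert 145: h=9, slot 9 empty → index 9.
Insert 232: h=0, slot 0 empty → index 0.
Insert 28: h=0, slot 0 occupied → index 1.
Insert 259: h=6, slot 6 empty → index 6.
Insert 126: h=1, slot 1 occupied → index 2.
Insert 873: h=14, slot 14 empty → index 14.
Insert 923: h=10, slot 10 occupied → index 11.
Table: [232, 28, 126, -, 301, -, 259, -, -, 145, 957, 923, -, -, 873, -, -]
Lookup 993: h=1, probe 1,2,5 → slot 5 empty, not found.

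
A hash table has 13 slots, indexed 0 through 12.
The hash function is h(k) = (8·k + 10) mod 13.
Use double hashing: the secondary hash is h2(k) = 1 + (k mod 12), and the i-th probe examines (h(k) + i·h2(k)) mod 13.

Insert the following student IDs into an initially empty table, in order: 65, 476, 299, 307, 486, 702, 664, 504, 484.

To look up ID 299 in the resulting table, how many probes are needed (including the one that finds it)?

65: h=10 → slot 10
476: h=9 → slot 9
299: h=10, h2=12, probe 10,9,8 → slot 8
307: h=9, h2=8, probe 9,4 → slot 4
486: h=11 → slot 11
702: h=10, h2=7, probe 10,4,11,5 → slot 5
664: h=5, h2=5, probe 5,10,2 → slot 2
504: h=12 → slot 12
484: h=8, h2=5, probe 8,0 → slot 0
Table: [484, ∅, 664, ∅, 307, 702, ∅, ∅, 299, 476, 65, 486, 504]
Lookup 299: h=10, h2=12, probe 10,9,8 → found at 8.

3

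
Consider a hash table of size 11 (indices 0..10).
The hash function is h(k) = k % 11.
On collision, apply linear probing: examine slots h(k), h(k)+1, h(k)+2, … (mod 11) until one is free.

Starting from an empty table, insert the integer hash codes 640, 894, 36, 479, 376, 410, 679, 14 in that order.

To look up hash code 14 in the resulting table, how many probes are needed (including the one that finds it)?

7

640: h=2 → slot 2
894: h=3 → slot 3
36: h=3, probe 3,4 → slot 4
479: h=6 → slot 6
376: h=2, probe 2,3,4,5 → slot 5
410: h=3, probe 3,4,5,6,7 → slot 7
679: h=8 → slot 8
14: h=3, probe 3,4,5,6,7,8,9 → slot 9
Table: [_, _, 640, 894, 36, 376, 479, 410, 679, 14, _]
Lookup 14: h=3, probe 3,4,5,6,7,8,9 → found at 9.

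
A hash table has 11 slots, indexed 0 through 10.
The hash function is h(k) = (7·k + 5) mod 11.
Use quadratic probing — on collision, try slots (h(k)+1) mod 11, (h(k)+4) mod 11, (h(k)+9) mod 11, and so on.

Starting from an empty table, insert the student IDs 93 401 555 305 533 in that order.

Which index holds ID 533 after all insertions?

93 hashes to 7; slot 7 is free -> place at 7.
401 hashes to 7; 7 taken -> place at 8.
555 hashes to 7; 7,8 taken -> place at 0.
305 hashes to 6; slot 6 is free -> place at 6.
533 hashes to 7; 7,8,0 taken -> place at 5.
Table: [555, —, —, —, —, 533, 305, 93, 401, —, —]

5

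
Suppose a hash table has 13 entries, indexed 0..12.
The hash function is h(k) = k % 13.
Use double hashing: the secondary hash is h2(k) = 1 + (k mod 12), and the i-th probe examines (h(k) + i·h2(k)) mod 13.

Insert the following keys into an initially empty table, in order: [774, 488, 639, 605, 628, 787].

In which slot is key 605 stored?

774 hashes to 7; slot 7 is free => place at 7.
488 hashes to 7, h2=9; 7 taken => place at 3.
639 hashes to 2; slot 2 is free => place at 2.
605 hashes to 7, h2=6; 7 taken => place at 0.
628 hashes to 4; slot 4 is free => place at 4.
787 hashes to 7, h2=8; 7,2 taken => place at 10.
Table: [605, _, 639, 488, 628, _, _, 774, _, _, 787, _, _]

0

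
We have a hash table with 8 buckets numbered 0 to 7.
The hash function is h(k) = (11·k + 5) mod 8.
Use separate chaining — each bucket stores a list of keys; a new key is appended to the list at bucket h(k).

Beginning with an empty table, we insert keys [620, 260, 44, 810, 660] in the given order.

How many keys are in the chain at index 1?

4

620 → bucket 1
260 → bucket 1 (collision)
44 → bucket 1 (collision)
810 → bucket 3
660 → bucket 1 (collision)
Final buckets:
0: ∅
1: 620 -> 260 -> 44 -> 660
2: ∅
3: 810
4: ∅
5: ∅
6: ∅
7: ∅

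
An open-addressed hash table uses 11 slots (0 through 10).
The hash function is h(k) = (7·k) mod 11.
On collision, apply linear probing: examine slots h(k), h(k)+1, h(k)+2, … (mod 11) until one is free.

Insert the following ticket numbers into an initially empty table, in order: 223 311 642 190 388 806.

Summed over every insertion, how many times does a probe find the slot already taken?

10

223: h=10 => slot 10
311: h=10, probe 10,0 => slot 0
642: h=6 => slot 6
190: h=10, probe 10,0,1 => slot 1
388: h=10, probe 10,0,1,2 => slot 2
806: h=10, probe 10,0,1,2,3 => slot 3
Table: [311, 190, 388, 806, ., ., 642, ., ., ., 223]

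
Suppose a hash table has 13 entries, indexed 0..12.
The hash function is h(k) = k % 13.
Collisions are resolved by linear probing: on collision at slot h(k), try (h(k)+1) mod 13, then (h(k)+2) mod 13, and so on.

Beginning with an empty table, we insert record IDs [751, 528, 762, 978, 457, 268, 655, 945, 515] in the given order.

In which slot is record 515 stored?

0

751: h=10 => slot 10
528: h=8 => slot 8
762: h=8, probe 8,9 => slot 9
978: h=3 => slot 3
457: h=2 => slot 2
268: h=8, probe 8,9,10,11 => slot 11
655: h=5 => slot 5
945: h=9, probe 9,10,11,12 => slot 12
515: h=8, probe 8,9,10,11,12,0 => slot 0
Table: [515, _, 457, 978, _, 655, _, _, 528, 762, 751, 268, 945]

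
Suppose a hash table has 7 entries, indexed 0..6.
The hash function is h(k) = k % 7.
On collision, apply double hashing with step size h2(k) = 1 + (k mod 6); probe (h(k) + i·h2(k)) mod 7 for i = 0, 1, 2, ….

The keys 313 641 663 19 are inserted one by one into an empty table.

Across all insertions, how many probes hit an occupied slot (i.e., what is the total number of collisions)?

2

313: h=5 → slot 5
641: h=4 → slot 4
663: h=5, h2=4, probe 5,2 → slot 2
19: h=5, h2=2, probe 5,0 → slot 0
Table: [19, _, 663, _, 641, 313, _]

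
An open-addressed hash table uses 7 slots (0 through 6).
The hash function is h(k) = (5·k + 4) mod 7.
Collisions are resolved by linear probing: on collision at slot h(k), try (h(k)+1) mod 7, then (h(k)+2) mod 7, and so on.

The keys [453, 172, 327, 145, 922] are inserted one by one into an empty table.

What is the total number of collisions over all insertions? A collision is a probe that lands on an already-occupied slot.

8

453: h=1 => slot 1
172: h=3 => slot 3
327: h=1, probe 1,2 => slot 2
145: h=1, probe 1,2,3,4 => slot 4
922: h=1, probe 1,2,3,4,5 => slot 5
Table: [∅, 453, 327, 172, 145, 922, ∅]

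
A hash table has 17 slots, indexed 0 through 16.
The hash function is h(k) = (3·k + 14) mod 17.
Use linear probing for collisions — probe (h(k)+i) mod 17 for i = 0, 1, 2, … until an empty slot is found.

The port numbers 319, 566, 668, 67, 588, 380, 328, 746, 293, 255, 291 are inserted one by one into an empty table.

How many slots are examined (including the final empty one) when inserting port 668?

2

319 hashes to 2; slot 2 is free -> place at 2.
566 hashes to 12; slot 12 is free -> place at 12.
668 hashes to 12; 12 taken -> place at 13.
67 hashes to 11; slot 11 is free -> place at 11.
588 hashes to 10; slot 10 is free -> place at 10.
380 hashes to 15; slot 15 is free -> place at 15.
328 hashes to 12; 12,13 taken -> place at 14.
746 hashes to 8; slot 8 is free -> place at 8.
293 hashes to 9; slot 9 is free -> place at 9.
255 hashes to 14; 14,15 taken -> place at 16.
291 hashes to 3; slot 3 is free -> place at 3.
Table: [—, —, 319, 291, —, —, —, —, 746, 293, 588, 67, 566, 668, 328, 380, 255]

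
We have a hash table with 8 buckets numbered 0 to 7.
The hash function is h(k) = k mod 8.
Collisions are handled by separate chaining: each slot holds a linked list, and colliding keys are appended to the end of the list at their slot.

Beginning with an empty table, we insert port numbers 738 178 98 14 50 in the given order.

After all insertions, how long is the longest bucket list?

4

738 → bucket 2
178 → bucket 2 (collision)
98 → bucket 2 (collision)
14 → bucket 6
50 → bucket 2 (collision)
Final buckets:
0: —
1: —
2: 738 -> 178 -> 98 -> 50
3: —
4: —
5: —
6: 14
7: —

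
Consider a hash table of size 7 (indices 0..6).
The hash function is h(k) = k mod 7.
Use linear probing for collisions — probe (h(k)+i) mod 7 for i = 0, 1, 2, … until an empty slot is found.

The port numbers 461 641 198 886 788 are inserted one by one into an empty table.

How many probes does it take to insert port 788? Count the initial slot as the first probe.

4

461: h=6 -> slot 6
641: h=4 -> slot 4
198: h=2 -> slot 2
886: h=4, probe 4,5 -> slot 5
788: h=4, probe 4,5,6,0 -> slot 0
Table: [788, _, 198, _, 641, 886, 461]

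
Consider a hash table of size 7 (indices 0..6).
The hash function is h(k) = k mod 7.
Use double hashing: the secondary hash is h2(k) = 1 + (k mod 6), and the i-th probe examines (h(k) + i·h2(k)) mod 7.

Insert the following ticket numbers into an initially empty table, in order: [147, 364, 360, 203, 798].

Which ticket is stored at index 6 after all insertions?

147 hashes to 0; slot 0 is free -> place at 0.
364 hashes to 0, h2=5; 0 taken -> place at 5.
360 hashes to 3; slot 3 is free -> place at 3.
203 hashes to 0, h2=6; 0 taken -> place at 6.
798 hashes to 0, h2=1; 0 taken -> place at 1.
Table: [147, 798, —, 360, —, 364, 203]

203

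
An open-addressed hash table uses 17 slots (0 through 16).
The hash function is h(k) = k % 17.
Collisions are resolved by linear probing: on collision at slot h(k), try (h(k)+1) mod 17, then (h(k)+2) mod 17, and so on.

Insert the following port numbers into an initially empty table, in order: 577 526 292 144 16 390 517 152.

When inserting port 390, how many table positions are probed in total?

4

Insert 577: h=16, slot 16 empty → index 16.
Insert 526: h=16, slot 16 occupied → index 0.
Insert 292: h=3, slot 3 empty → index 3.
Insert 144: h=8, slot 8 empty → index 8.
Insert 16: h=16, slots 16,0 occupied → index 1.
Insert 390: h=16, slots 16,0,1 occupied → index 2.
Insert 517: h=7, slot 7 empty → index 7.
Insert 152: h=16, slots 16,0,1,2,3 occupied → index 4.
Table: [526, 16, 390, 292, 152, ., ., 517, 144, ., ., ., ., ., ., ., 577]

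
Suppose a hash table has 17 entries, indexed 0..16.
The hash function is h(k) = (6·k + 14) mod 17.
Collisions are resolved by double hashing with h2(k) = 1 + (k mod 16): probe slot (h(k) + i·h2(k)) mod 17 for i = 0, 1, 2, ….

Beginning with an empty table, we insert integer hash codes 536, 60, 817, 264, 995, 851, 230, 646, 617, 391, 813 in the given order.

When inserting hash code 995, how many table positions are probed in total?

2

Insert 536: h=0, slot 0 empty -> index 0.
Insert 60: h=0, h2=13, slot 0 occupied -> index 13.
Insert 817: h=3, slot 3 empty -> index 3.
Insert 264: h=0, h2=9, slot 0 occupied -> index 9.
Insert 995: h=0, h2=4, slot 0 occupied -> index 4.
Insert 851: h=3, h2=4, slot 3 occupied -> index 7.
Insert 230: h=0, h2=7, slots 0,7 occupied -> index 14.
Insert 646: h=14, h2=7, slots 14,4 occupied -> index 11.
Insert 617: h=10, slot 10 empty -> index 10.
Insert 391: h=14, h2=8, slot 14 occupied -> index 5.
Insert 813: h=13, h2=14, slots 13,10,7,4 occupied -> index 1.
Table: [536, 813, ∅, 817, 995, 391, ∅, 851, ∅, 264, 617, 646, ∅, 60, 230, ∅, ∅]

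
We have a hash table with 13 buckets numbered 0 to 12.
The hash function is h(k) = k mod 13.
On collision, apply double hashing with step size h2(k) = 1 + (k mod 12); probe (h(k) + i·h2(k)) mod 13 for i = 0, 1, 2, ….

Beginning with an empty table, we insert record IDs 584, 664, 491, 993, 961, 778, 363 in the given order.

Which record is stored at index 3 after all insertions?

961

584 hashes to 12; slot 12 is free -> place at 12.
664 hashes to 1; slot 1 is free -> place at 1.
491 hashes to 10; slot 10 is free -> place at 10.
993 hashes to 5; slot 5 is free -> place at 5.
961 hashes to 12, h2=2; 12,1 taken -> place at 3.
778 hashes to 11; slot 11 is free -> place at 11.
363 hashes to 12, h2=4; 12,3 taken -> place at 7.
Table: [—, 664, —, 961, —, 993, —, 363, —, —, 491, 778, 584]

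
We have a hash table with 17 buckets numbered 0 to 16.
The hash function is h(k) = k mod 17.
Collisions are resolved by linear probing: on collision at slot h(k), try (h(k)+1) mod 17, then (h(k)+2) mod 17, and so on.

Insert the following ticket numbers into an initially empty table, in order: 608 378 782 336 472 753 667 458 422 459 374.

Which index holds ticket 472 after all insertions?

608: h=13 -> slot 13
378: h=4 -> slot 4
782: h=0 -> slot 0
336: h=13, probe 13,14 -> slot 14
472: h=13, probe 13,14,15 -> slot 15
753: h=5 -> slot 5
667: h=4, probe 4,5,6 -> slot 6
458: h=16 -> slot 16
422: h=14, probe 14,15,16,0,1 -> slot 1
459: h=0, probe 0,1,2 -> slot 2
374: h=0, probe 0,1,2,3 -> slot 3
Table: [782, 422, 459, 374, 378, 753, 667, ∅, ∅, ∅, ∅, ∅, ∅, 608, 336, 472, 458]

15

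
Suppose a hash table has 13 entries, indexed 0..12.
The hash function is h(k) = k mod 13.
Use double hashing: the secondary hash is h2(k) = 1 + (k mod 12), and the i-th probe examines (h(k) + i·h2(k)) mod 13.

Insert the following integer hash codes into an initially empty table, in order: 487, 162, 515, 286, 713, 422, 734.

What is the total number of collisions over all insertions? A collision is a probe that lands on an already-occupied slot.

487 hashes to 6; slot 6 is free -> place at 6.
162 hashes to 6, h2=7; 6 taken -> place at 0.
515 hashes to 8; slot 8 is free -> place at 8.
286 hashes to 0, h2=11; 0 taken -> place at 11.
713 hashes to 11, h2=6; 11 taken -> place at 4.
422 hashes to 6, h2=3; 6 taken -> place at 9.
734 hashes to 6, h2=3; 6,9 taken -> place at 12.
Table: [162, —, —, —, 713, —, 487, —, 515, 422, —, 286, 734]

6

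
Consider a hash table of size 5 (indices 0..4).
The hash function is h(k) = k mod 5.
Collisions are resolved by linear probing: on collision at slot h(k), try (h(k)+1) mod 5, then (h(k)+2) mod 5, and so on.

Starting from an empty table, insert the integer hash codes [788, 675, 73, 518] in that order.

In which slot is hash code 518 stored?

1

Insert 788: h=3, slot 3 empty -> index 3.
Insert 675: h=0, slot 0 empty -> index 0.
Insert 73: h=3, slot 3 occupied -> index 4.
Insert 518: h=3, slots 3,4,0 occupied -> index 1.
Table: [675, 518, ∅, 788, 73]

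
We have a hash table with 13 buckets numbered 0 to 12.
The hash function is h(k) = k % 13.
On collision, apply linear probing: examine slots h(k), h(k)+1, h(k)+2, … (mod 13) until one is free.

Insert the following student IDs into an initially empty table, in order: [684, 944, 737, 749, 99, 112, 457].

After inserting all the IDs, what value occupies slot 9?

944

684: h=8 -> slot 8
944: h=8, probe 8,9 -> slot 9
737: h=9, probe 9,10 -> slot 10
749: h=8, probe 8,9,10,11 -> slot 11
99: h=8, probe 8,9,10,11,12 -> slot 12
112: h=8, probe 8,9,10,11,12,0 -> slot 0
457: h=2 -> slot 2
Table: [112, _, 457, _, _, _, _, _, 684, 944, 737, 749, 99]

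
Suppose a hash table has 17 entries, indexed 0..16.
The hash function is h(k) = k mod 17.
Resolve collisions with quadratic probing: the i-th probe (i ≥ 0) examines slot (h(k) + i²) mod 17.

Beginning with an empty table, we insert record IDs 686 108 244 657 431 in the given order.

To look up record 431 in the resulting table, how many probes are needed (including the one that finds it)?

686: h=6 -> slot 6
108: h=6, probe 6,7 -> slot 7
244: h=6, probe 6,7,10 -> slot 10
657: h=11 -> slot 11
431: h=6, probe 6,7,10,15 -> slot 15
Table: [∅, ∅, ∅, ∅, ∅, ∅, 686, 108, ∅, ∅, 244, 657, ∅, ∅, ∅, 431, ∅]
Lookup 431: h=6, probe 6,7,10,15 → found at 15.

4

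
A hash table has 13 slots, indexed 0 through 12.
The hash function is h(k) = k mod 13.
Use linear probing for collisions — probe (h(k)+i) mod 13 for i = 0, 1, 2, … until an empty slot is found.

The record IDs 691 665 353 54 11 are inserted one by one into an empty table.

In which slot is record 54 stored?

5

691: h=2 => slot 2
665: h=2, probe 2,3 => slot 3
353: h=2, probe 2,3,4 => slot 4
54: h=2, probe 2,3,4,5 => slot 5
11: h=11 => slot 11
Table: [-, -, 691, 665, 353, 54, -, -, -, -, -, 11, -]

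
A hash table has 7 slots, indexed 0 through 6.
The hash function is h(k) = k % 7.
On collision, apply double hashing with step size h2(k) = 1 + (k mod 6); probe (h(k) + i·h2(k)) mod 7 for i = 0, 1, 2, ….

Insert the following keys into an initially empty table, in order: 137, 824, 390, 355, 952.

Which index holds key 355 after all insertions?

0

137 hashes to 4; slot 4 is free -> place at 4.
824 hashes to 5; slot 5 is free -> place at 5.
390 hashes to 5, h2=1; 5 taken -> place at 6.
355 hashes to 5, h2=2; 5 taken -> place at 0.
952 hashes to 0, h2=5; 0,5 taken -> place at 3.
Table: [355, _, _, 952, 137, 824, 390]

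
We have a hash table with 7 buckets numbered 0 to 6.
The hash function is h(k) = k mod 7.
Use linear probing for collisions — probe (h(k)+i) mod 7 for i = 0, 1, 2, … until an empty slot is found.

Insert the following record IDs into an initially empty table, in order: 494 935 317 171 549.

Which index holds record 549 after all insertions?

494 hashes to 4; slot 4 is free => place at 4.
935 hashes to 4; 4 taken => place at 5.
317 hashes to 2; slot 2 is free => place at 2.
171 hashes to 3; slot 3 is free => place at 3.
549 hashes to 3; 3,4,5 taken => place at 6.
Table: [∅, ∅, 317, 171, 494, 935, 549]

6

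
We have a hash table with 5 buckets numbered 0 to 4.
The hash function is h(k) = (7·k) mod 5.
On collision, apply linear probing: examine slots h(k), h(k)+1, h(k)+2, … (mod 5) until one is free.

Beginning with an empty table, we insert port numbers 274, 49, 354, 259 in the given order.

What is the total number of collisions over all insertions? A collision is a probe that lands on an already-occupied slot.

Insert 274: h=3, slot 3 empty → index 3.
Insert 49: h=3, slot 3 occupied → index 4.
Insert 354: h=3, slots 3,4 occupied → index 0.
Insert 259: h=3, slots 3,4,0 occupied → index 1.
Table: [354, 259, ∅, 274, 49]

6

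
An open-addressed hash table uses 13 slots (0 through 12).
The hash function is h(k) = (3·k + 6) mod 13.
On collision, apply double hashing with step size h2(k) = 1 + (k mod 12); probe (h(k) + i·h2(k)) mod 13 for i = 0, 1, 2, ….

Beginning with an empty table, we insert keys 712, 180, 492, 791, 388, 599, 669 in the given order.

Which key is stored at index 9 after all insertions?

599

Insert 712: h=10, slot 10 empty => index 10.
Insert 180: h=0, slot 0 empty => index 0.
Insert 492: h=0, h2=1, slot 0 occupied => index 1.
Insert 791: h=0, h2=12, slot 0 occupied => index 12.
Insert 388: h=0, h2=5, slot 0 occupied => index 5.
Insert 599: h=9, slot 9 empty => index 9.
Insert 669: h=11, slot 11 empty => index 11.
Table: [180, 492, -, -, -, 388, -, -, -, 599, 712, 669, 791]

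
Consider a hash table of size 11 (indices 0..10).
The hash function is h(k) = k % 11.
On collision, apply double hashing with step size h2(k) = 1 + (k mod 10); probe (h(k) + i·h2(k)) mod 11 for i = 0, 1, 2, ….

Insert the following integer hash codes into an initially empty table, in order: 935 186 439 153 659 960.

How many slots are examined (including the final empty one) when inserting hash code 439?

2

935: h=0 => slot 0
186: h=10 => slot 10
439: h=10, h2=10, probe 10,9 => slot 9
153: h=10, h2=4, probe 10,3 => slot 3
659: h=10, h2=10, probe 10,9,8 => slot 8
960: h=3, h2=1, probe 3,4 => slot 4
Table: [935, ., ., 153, 960, ., ., ., 659, 439, 186]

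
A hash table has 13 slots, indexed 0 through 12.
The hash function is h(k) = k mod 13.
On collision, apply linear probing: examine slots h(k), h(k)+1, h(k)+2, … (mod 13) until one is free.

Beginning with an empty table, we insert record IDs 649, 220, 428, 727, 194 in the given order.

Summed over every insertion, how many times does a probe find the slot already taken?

10

649 hashes to 12; slot 12 is free => place at 12.
220 hashes to 12; 12 taken => place at 0.
428 hashes to 12; 12,0 taken => place at 1.
727 hashes to 12; 12,0,1 taken => place at 2.
194 hashes to 12; 12,0,1,2 taken => place at 3.
Table: [220, 428, 727, 194, ., ., ., ., ., ., ., ., 649]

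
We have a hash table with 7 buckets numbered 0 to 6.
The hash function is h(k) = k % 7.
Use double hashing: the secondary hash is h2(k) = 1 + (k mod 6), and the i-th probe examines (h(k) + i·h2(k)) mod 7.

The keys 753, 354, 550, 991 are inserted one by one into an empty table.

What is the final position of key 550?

753: h=4 -> slot 4
354: h=4, h2=1, probe 4,5 -> slot 5
550: h=4, h2=5, probe 4,2 -> slot 2
991: h=4, h2=2, probe 4,6 -> slot 6
Table: [., ., 550, ., 753, 354, 991]

2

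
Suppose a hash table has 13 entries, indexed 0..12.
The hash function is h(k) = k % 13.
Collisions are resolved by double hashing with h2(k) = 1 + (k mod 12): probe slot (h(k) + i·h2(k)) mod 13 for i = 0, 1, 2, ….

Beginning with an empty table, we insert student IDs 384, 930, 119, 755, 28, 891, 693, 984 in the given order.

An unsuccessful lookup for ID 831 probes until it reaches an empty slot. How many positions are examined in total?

2

Insert 384: h=7, slot 7 empty => index 7.
Insert 930: h=7, h2=7, slot 7 occupied => index 1.
Insert 119: h=2, slot 2 empty => index 2.
Insert 755: h=1, h2=12, slot 1 occupied => index 0.
Insert 28: h=2, h2=5, slots 2,7 occupied => index 12.
Insert 891: h=7, h2=4, slot 7 occupied => index 11.
Insert 693: h=4, slot 4 empty => index 4.
Insert 984: h=9, slot 9 empty => index 9.
Table: [755, 930, 119, ∅, 693, ∅, ∅, 384, ∅, 984, ∅, 891, 28]
Lookup 831: h=12, h2=4, probe 12,3 → slot 3 empty, not found.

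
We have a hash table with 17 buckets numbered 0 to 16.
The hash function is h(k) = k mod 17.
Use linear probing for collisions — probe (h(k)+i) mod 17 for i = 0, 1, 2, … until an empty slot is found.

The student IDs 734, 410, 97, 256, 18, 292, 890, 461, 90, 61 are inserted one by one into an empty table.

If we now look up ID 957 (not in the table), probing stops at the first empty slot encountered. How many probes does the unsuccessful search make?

734 hashes to 3; slot 3 is free => place at 3.
410 hashes to 2; slot 2 is free => place at 2.
97 hashes to 12; slot 12 is free => place at 12.
256 hashes to 1; slot 1 is free => place at 1.
18 hashes to 1; 1,2,3 taken => place at 4.
292 hashes to 3; 3,4 taken => place at 5.
890 hashes to 6; slot 6 is free => place at 6.
461 hashes to 2; 2,3,4,5,6 taken => place at 7.
90 hashes to 5; 5,6,7 taken => place at 8.
61 hashes to 10; slot 10 is free => place at 10.
Table: [∅, 256, 410, 734, 18, 292, 890, 461, 90, ∅, 61, ∅, 97, ∅, ∅, ∅, ∅]
Lookup 957: h=5, probe 5,6,7,8,9 → slot 9 empty, not found.

5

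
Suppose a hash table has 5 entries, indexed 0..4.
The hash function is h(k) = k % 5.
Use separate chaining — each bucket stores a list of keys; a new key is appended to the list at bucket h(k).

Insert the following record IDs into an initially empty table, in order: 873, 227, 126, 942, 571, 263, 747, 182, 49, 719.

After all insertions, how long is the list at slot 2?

873 -> bucket 3
227 -> bucket 2
126 -> bucket 1
942 -> bucket 2 (collision)
571 -> bucket 1 (collision)
263 -> bucket 3 (collision)
747 -> bucket 2 (collision)
182 -> bucket 2 (collision)
49 -> bucket 4
719 -> bucket 4 (collision)
Final buckets:
0: .
1: 126 -> 571
2: 227 -> 942 -> 747 -> 182
3: 873 -> 263
4: 49 -> 719

4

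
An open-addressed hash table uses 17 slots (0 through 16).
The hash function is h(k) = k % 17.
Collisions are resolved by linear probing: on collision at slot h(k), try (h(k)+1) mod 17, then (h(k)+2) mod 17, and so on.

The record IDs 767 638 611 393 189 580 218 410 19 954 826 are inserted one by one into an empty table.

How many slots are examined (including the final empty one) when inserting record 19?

6

Insert 767: h=2, slot 2 empty → index 2.
Insert 638: h=9, slot 9 empty → index 9.
Insert 611: h=16, slot 16 empty → index 16.
Insert 393: h=2, slot 2 occupied → index 3.
Insert 189: h=2, slots 2,3 occupied → index 4.
Insert 580: h=2, slots 2,3,4 occupied → index 5.
Insert 218: h=14, slot 14 empty → index 14.
Insert 410: h=2, slots 2,3,4,5 occupied → index 6.
Insert 19: h=2, slots 2,3,4,5,6 occupied → index 7.
Insert 954: h=2, slots 2,3,4,5,6,7 occupied → index 8.
Insert 826: h=10, slot 10 empty → index 10.
Table: [-, -, 767, 393, 189, 580, 410, 19, 954, 638, 826, -, -, -, 218, -, 611]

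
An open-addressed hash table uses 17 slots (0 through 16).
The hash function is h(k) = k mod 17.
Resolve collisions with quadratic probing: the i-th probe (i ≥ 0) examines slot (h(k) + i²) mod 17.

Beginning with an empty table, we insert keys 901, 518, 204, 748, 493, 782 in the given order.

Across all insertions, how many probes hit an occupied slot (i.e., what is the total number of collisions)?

901: h=0 => slot 0
518: h=8 => slot 8
204: h=0, probe 0,1 => slot 1
748: h=0, probe 0,1,4 => slot 4
493: h=0, probe 0,1,4,9 => slot 9
782: h=0, probe 0,1,4,9,16 => slot 16
Table: [901, 204, —, —, 748, —, —, —, 518, 493, —, —, —, —, —, —, 782]

10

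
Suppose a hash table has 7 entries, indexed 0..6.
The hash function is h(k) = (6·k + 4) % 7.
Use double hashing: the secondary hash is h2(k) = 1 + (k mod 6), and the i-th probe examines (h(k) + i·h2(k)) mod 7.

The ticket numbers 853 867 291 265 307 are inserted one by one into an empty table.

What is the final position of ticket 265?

Insert 853: h=5, slot 5 empty -> index 5.
Insert 867: h=5, h2=4, slot 5 occupied -> index 2.
Insert 291: h=0, slot 0 empty -> index 0.
Insert 265: h=5, h2=2, slots 5,0,2 occupied -> index 4.
Insert 307: h=5, h2=2, slots 5,0,2,4 occupied -> index 6.
Table: [291, _, 867, _, 265, 853, 307]

4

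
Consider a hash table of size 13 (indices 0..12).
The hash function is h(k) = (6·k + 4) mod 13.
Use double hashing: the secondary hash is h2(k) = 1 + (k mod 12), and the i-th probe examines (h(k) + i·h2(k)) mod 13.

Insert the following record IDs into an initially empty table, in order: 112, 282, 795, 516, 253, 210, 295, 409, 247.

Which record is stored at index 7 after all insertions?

516

112 hashes to 0; slot 0 is free → place at 0.
282 hashes to 6; slot 6 is free → place at 6.
795 hashes to 3; slot 3 is free → place at 3.
516 hashes to 6, h2=1; 6 taken → place at 7.
253 hashes to 1; slot 1 is free → place at 1.
210 hashes to 3, h2=7; 3 taken → place at 10.
295 hashes to 6, h2=8; 6,1 taken → place at 9.
409 hashes to 1, h2=2; 1,3 taken → place at 5.
247 hashes to 4; slot 4 is free → place at 4.
Table: [112, 253, ∅, 795, 247, 409, 282, 516, ∅, 295, 210, ∅, ∅]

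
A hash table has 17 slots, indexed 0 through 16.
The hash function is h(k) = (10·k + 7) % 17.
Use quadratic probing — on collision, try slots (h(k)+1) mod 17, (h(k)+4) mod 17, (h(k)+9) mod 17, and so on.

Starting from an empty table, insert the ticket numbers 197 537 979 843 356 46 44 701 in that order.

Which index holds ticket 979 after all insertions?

9

197 hashes to 5; slot 5 is free → place at 5.
537 hashes to 5; 5 taken → place at 6.
979 hashes to 5; 5,6 taken → place at 9.
843 hashes to 5; 5,6,9 taken → place at 14.
356 hashes to 14; 14 taken → place at 15.
46 hashes to 8; slot 8 is free → place at 8.
44 hashes to 5; 5,6,9,14 taken → place at 4.
701 hashes to 13; slot 13 is free → place at 13.
Table: [_, _, _, _, 44, 197, 537, _, 46, 979, _, _, _, 701, 843, 356, _]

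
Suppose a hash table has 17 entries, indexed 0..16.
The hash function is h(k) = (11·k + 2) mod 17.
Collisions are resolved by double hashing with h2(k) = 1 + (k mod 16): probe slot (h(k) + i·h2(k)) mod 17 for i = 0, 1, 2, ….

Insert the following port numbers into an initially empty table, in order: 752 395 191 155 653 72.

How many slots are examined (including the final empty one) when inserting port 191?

752 hashes to 12; slot 12 is free → place at 12.
395 hashes to 12, h2=12; 12 taken → place at 7.
191 hashes to 12, h2=16; 12 taken → place at 11.
155 hashes to 7, h2=12; 7 taken → place at 2.
653 hashes to 11, h2=14; 11 taken → place at 8.
72 hashes to 12, h2=9; 12 taken → place at 4.
Table: [—, —, 155, —, 72, —, —, 395, 653, —, —, 191, 752, —, —, —, —]

2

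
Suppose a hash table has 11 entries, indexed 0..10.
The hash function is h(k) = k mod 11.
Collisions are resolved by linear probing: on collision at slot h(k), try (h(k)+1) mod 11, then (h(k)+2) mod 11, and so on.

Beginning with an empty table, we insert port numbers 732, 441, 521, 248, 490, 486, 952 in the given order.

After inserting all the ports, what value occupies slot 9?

732 hashes to 6; slot 6 is free => place at 6.
441 hashes to 1; slot 1 is free => place at 1.
521 hashes to 4; slot 4 is free => place at 4.
248 hashes to 6; 6 taken => place at 7.
490 hashes to 6; 6,7 taken => place at 8.
486 hashes to 2; slot 2 is free => place at 2.
952 hashes to 6; 6,7,8 taken => place at 9.
Table: [_, 441, 486, _, 521, _, 732, 248, 490, 952, _]

952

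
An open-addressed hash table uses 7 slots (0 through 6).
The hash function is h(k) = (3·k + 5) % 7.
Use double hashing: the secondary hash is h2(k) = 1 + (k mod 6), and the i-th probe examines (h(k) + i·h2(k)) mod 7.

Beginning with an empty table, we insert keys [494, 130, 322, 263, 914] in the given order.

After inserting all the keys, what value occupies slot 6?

914

Insert 494: h=3, slot 3 empty -> index 3.
Insert 130: h=3, h2=5, slot 3 occupied -> index 1.
Insert 322: h=5, slot 5 empty -> index 5.
Insert 263: h=3, h2=6, slot 3 occupied -> index 2.
Insert 914: h=3, h2=3, slot 3 occupied -> index 6.
Table: [—, 130, 263, 494, —, 322, 914]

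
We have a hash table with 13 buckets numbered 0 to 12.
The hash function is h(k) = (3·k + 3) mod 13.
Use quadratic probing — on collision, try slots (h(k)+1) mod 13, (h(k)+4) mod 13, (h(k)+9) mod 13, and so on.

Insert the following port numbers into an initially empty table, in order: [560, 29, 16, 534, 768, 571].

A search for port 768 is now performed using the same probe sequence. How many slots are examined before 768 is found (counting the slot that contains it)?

Insert 560: h=6, slot 6 empty -> index 6.
Insert 29: h=12, slot 12 empty -> index 12.
Insert 16: h=12, slot 12 occupied -> index 0.
Insert 534: h=6, slot 6 occupied -> index 7.
Insert 768: h=6, slots 6,7 occupied -> index 10.
Insert 571: h=0, slot 0 occupied -> index 1.
Table: [16, 571, -, -, -, -, 560, 534, -, -, 768, -, 29]
Lookup 768: h=6, probe 6,7,10 → found at 10.

3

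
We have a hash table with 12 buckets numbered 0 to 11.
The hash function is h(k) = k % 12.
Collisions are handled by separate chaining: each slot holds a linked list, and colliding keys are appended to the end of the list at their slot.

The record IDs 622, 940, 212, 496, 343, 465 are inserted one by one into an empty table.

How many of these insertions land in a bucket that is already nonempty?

622 → bucket 10
940 → bucket 4
212 → bucket 8
496 → bucket 4 (collision)
343 → bucket 7
465 → bucket 9
Final buckets:
0: _
1: _
2: _
3: _
4: 940 -> 496
5: _
6: _
7: 343
8: 212
9: 465
10: 622
11: _

1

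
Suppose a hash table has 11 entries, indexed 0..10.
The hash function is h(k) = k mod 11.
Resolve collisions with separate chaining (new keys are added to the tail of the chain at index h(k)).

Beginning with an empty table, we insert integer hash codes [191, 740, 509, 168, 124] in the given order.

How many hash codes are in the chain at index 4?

1

191 → bucket 4
740 → bucket 3
509 → bucket 3 (collision)
168 → bucket 3 (collision)
124 → bucket 3 (collision)
Final buckets:
0: ∅
1: ∅
2: ∅
3: 740 -> 509 -> 168 -> 124
4: 191
5: ∅
6: ∅
7: ∅
8: ∅
9: ∅
10: ∅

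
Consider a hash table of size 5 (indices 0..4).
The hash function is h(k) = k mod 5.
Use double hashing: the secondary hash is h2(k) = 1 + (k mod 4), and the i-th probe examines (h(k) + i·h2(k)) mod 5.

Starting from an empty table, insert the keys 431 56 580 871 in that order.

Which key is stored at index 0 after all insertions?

431 hashes to 1; slot 1 is free => place at 1.
56 hashes to 1, h2=1; 1 taken => place at 2.
580 hashes to 0; slot 0 is free => place at 0.
871 hashes to 1, h2=4; 1,0 taken => place at 4.
Table: [580, 431, 56, ∅, 871]

580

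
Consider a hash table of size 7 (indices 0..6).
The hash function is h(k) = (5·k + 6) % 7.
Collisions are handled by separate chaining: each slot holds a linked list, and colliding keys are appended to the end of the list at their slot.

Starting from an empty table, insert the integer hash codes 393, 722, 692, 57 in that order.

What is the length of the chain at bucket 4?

3

393 -> bucket 4
722 -> bucket 4 (collision)
692 -> bucket 1
57 -> bucket 4 (collision)
Final buckets:
0: ∅
1: 692
2: ∅
3: ∅
4: 393 -> 722 -> 57
5: ∅
6: ∅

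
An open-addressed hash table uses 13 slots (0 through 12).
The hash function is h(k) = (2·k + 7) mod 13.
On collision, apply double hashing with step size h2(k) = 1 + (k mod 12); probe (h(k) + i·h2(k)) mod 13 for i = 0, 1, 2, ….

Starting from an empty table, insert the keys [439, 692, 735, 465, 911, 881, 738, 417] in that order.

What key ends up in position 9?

911

439 hashes to 1; slot 1 is free -> place at 1.
692 hashes to 0; slot 0 is free -> place at 0.
735 hashes to 8; slot 8 is free -> place at 8.
465 hashes to 1, h2=10; 1 taken -> place at 11.
911 hashes to 9; slot 9 is free -> place at 9.
881 hashes to 1, h2=6; 1 taken -> place at 7.
738 hashes to 1, h2=7; 1,8 taken -> place at 2.
417 hashes to 9, h2=10; 9 taken -> place at 6.
Table: [692, 439, 738, —, —, —, 417, 881, 735, 911, —, 465, —]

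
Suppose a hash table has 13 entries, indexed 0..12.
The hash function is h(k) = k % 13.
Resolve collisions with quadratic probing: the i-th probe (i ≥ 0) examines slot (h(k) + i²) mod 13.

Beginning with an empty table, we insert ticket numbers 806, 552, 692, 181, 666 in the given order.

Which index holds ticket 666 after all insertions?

Insert 806: h=0, slot 0 empty => index 0.
Insert 552: h=6, slot 6 empty => index 6.
Insert 692: h=3, slot 3 empty => index 3.
Insert 181: h=12, slot 12 empty => index 12.
Insert 666: h=3, slot 3 occupied => index 4.
Table: [806, ., ., 692, 666, ., 552, ., ., ., ., ., 181]

4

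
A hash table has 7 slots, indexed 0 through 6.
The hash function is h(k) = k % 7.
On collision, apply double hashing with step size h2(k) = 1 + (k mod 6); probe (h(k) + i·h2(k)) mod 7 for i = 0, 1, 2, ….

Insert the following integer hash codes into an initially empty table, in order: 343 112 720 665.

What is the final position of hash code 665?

4

343: h=0 → slot 0
112: h=0, h2=5, probe 0,5 → slot 5
720: h=6 → slot 6
665: h=0, h2=6, probe 0,6,5,4 → slot 4
Table: [343, ∅, ∅, ∅, 665, 112, 720]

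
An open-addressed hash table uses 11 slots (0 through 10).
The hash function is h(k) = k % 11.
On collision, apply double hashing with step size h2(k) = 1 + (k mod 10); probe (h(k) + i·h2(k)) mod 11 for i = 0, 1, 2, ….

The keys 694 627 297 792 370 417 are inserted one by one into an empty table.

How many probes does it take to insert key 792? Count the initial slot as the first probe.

Insert 694: h=1, slot 1 empty => index 1.
Insert 627: h=0, slot 0 empty => index 0.
Insert 297: h=0, h2=8, slot 0 occupied => index 8.
Insert 792: h=0, h2=3, slot 0 occupied => index 3.
Insert 370: h=7, slot 7 empty => index 7.
Insert 417: h=10, slot 10 empty => index 10.
Table: [627, 694, ∅, 792, ∅, ∅, ∅, 370, 297, ∅, 417]

2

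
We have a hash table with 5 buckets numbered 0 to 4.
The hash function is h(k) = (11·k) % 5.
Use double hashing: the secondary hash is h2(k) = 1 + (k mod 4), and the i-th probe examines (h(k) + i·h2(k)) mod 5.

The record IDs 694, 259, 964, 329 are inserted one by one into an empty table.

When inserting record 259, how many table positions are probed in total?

694 hashes to 4; slot 4 is free => place at 4.
259 hashes to 4, h2=4; 4 taken => place at 3.
964 hashes to 4, h2=1; 4 taken => place at 0.
329 hashes to 4, h2=2; 4 taken => place at 1.
Table: [964, 329, —, 259, 694]

2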